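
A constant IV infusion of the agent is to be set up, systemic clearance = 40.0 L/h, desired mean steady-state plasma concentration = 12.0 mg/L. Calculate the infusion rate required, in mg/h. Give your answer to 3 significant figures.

480 mg/h

At steady state, infusion rate R₀ = Css × CL = 12.0 × 40.00 = 480.0 mg/h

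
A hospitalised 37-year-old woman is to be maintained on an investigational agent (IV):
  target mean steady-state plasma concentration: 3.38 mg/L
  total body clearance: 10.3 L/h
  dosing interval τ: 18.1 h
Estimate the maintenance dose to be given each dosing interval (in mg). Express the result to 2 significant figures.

630 mg

At steady state, Dose/τ = Css × CL.
Dose = Css × CL × τ = 3.38 × 10.30 × 18.1 = 630.1 mg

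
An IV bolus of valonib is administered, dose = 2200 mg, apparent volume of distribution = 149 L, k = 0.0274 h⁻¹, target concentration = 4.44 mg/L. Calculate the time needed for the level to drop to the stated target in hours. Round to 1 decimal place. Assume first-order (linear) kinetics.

43.9 h

C₀ = Dose / Vd = 2200 / 149 = 14.77 mg/L
t = ln(C₀ / C) / k = ln(14.77 / 4.44) / 0.02740
  = ln(3.327) / 0.02740 = 1.202 / 0.02740 = 43.87 h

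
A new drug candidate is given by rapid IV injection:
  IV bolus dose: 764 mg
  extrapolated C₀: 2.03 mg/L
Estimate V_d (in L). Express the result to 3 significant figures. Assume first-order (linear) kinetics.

Vd = Dose / C₀ = 764.0 / 2.03 = 376.4 L

376 L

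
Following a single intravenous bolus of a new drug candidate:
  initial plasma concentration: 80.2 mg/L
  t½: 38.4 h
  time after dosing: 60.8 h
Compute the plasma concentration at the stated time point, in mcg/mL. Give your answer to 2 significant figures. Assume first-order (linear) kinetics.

k = ln2 / t½ = 0.693147 / 38.4 = 0.01805 h⁻¹
C = C₀ · e^(−k·t) = 80.20 × e^(−0.01805 × 60.8)
  = 80.20 × 0.3337 = 26.76 mg/L
(26.76 mg/L = 26.76 mcg/mL)

27 mcg/mL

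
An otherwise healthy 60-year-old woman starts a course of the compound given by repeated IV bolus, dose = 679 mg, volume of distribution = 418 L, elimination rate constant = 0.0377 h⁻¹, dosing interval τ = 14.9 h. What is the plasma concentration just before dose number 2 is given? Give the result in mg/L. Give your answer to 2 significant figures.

0.93 mg/L

C₀ per dose = Dose / Vd = 679 / 418 = 1.624 mg/L
Fraction remaining after one interval: r = e^(−kτ) = e^(−0.03770 × 14.9) = 0.5702
Before dose 2, 1 dose has been given (aged 1τ).
C_trough = C₀ × r = 1.624 × 0.5702 = 0.9260 mg/L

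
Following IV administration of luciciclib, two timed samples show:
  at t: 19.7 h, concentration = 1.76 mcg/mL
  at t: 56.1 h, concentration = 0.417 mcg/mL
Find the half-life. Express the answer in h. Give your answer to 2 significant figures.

18 h

k = ln(C₁/C₂) / (t₂ − t₁) = ln(1.76/0.417) / (56.1 − 19.7)
  = 1.440 / 36.40 = 0.03956 h⁻¹
t½ = ln2 / k = 0.693147 / 0.03956 = 17.52 h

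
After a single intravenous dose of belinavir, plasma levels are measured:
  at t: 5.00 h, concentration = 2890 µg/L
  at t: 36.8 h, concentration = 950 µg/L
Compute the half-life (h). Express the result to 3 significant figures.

k = ln(C₁/C₂) / (t₂ − t₁) = ln(2890/950) / (36.8 − 5.00)
  = 1.113 / 31.80 = 0.03500 h⁻¹
t½ = ln2 / k = 0.693147 / 0.03500 = 19.80 h

19.8 h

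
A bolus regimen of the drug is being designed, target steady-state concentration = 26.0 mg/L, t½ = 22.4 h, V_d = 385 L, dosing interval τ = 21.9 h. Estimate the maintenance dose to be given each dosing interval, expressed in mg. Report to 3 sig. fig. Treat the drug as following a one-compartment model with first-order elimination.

6780 mg

k = ln2 / t½ = 0.693147 / 22.4 = 0.03094 h⁻¹
CL = k × Vd = 0.03094 × 385 = 11.91 L/h
At steady state, Dose/τ = Css × CL.
Dose = Css × CL × τ = 26.0 × 11.91 × 21.9 = 6782 mg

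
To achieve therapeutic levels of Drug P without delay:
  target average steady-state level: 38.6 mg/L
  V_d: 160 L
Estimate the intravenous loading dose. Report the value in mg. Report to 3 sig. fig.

6180 mg

LD = Css × Vd = 38.6 × 160 = 6176 mg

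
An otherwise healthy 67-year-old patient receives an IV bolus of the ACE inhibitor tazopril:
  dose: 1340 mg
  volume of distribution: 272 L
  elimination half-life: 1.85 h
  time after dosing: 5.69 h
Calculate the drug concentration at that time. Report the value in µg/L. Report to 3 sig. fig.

C₀ = Dose / Vd = 1340 / 272 = 4.926 mg/L
k = ln2 / t½ = 0.693147 / 1.85 = 0.3747 h⁻¹
C = C₀ · e^(−k·t) = 4.926 × e^(−0.3747 × 5.69)
  = 4.926 × 0.1186 = 0.5842 mg/L
Convert: 0.5842 mg/L × 1000 = 584.2 µg/L

584 µg/L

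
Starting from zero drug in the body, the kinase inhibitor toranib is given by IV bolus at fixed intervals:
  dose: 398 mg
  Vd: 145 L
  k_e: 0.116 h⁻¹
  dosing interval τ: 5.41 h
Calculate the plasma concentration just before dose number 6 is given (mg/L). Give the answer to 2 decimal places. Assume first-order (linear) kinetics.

C₀ per dose = Dose / Vd = 398 / 145 = 2.745 mg/L
Fraction remaining after one interval: r = e^(−kτ) = e^(−0.1160 × 5.41) = 0.5339
Before dose 6, 5 doses have been given (aged 1τ, 2τ, 3τ, 4τ, 5τ).
C_trough = C₀ × (r + r² + … + r^5) = C₀ × r(1−r^5)/(1−r)
        = 2.745 × 0.5339 × (1 − 0.04338) / (1 − 0.5339) = 3.008 mg/L

3.01 mg/L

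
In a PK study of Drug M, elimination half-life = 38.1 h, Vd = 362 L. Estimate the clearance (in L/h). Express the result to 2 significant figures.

6.6 L/h

k = ln2 / t½ = 0.693147 / 38.1 = 0.01819 h⁻¹
CL = k × Vd = 0.01819 × 362 = 6.585 L/h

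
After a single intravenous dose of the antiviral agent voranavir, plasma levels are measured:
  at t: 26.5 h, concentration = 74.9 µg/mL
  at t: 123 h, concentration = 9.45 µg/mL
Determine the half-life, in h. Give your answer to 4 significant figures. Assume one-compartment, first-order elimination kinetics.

32.31 h

k = ln(C₁/C₂) / (t₂ − t₁) = ln(74.9/9.45) / (123 − 26.5)
  = 2.070 / 96.50 = 0.02145 h⁻¹
t½ = ln2 / k = 0.693147 / 0.02145 = 32.31 h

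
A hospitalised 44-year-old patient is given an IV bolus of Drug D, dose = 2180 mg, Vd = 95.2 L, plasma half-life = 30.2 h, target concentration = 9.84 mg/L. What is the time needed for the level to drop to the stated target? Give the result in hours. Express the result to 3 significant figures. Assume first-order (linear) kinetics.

C₀ = Dose / Vd = 2180 / 95.2 = 22.90 mg/L
k = ln2 / t½ = 0.693147 / 30.2 = 0.02295 h⁻¹
t = ln(C₀ / C) / k = ln(22.90 / 9.84) / 0.02295
  = ln(2.327) / 0.02295 = 0.8446 / 0.02295 = 36.80 h

36.8 h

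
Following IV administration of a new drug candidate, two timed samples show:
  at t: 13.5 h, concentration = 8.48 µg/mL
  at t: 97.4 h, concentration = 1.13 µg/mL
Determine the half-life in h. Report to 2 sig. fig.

29 h

k = ln(C₁/C₂) / (t₂ − t₁) = ln(8.48/1.13) / (97.4 − 13.5)
  = 2.015 / 83.90 = 0.02402 h⁻¹
t½ = ln2 / k = 0.693147 / 0.02402 = 28.86 h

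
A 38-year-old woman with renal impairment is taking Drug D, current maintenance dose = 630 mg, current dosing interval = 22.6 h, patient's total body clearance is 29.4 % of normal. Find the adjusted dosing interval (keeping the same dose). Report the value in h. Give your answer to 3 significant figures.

To keep the same average steady-state level, dosing rate must scale with clearance.
CL ratio = 29.4 / 100 = 0.2940
New interval (same dose) = 22.6 / 0.2940 = 76.87 h

76.9 h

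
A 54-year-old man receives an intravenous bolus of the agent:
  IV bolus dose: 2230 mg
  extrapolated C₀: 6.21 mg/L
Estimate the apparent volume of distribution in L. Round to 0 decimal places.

Vd = Dose / C₀ = 2230 / 6.21 = 359.1 L

359 L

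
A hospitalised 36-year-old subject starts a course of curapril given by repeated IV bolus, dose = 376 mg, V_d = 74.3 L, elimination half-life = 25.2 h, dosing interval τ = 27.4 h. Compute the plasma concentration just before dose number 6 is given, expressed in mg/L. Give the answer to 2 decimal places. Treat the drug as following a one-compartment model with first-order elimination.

4.40 mg/L

C₀ per dose = Dose / Vd = 376 / 74.3 = 5.061 mg/L
k = ln2 / t½ = 0.693147 / 25.2 = 0.02751 h⁻¹
Fraction remaining after one interval: r = e^(−kτ) = e^(−0.02751 × 27.4) = 0.4706
Before dose 6, 5 doses have been given (aged 1τ, 2τ, 3τ, 4τ, 5τ).
C_trough = C₀ × (r + r² + … + r^5) = C₀ × r(1−r^5)/(1−r)
        = 5.061 × 0.4706 × (1 − 0.02308) / (1 − 0.4706) = 4.395 mg/L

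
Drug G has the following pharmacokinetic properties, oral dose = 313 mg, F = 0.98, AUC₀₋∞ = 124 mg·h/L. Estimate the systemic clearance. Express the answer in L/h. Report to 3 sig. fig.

CL = F·Dose / AUC = 0.98 × 313 / 124 = 2.474 L/h

2.47 L/h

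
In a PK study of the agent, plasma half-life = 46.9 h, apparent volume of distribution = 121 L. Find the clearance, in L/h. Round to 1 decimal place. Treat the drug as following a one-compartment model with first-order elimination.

k = ln2 / t½ = 0.693147 / 46.9 = 0.01478 h⁻¹
CL = k × Vd = 0.01478 × 121 = 1.788 L/h

1.8 L/h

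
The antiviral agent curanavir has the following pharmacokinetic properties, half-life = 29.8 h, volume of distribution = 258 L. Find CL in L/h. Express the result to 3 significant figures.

6.00 L/h

k = ln2 / t½ = 0.693147 / 29.8 = 0.02326 h⁻¹
CL = k × Vd = 0.02326 × 258 = 6.001 L/h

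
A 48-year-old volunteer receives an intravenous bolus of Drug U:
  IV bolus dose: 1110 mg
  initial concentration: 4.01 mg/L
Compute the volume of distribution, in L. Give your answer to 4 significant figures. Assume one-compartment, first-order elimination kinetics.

276.8 L

Vd = Dose / C₀ = 1110 / 4.01 = 276.8 L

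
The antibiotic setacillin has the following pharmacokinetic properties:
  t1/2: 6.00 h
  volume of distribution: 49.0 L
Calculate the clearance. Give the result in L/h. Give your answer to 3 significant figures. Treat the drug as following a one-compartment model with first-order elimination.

5.66 L/h

k = ln2 / t½ = 0.693147 / 6.00 = 0.1155 h⁻¹
CL = k × Vd = 0.1155 × 49.0 = 5.660 L/h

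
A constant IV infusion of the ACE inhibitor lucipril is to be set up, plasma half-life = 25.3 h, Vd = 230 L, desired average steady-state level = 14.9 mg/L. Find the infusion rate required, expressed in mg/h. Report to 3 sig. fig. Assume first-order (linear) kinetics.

k = ln2 / t½ = 0.693147 / 25.3 = 0.02740 h⁻¹
CL = k × Vd = 0.02740 × 230 = 6.302 L/h
At steady state, infusion rate R₀ = Css × CL = 14.9 × 6.302 = 93.90 mg/h

93.9 mg/h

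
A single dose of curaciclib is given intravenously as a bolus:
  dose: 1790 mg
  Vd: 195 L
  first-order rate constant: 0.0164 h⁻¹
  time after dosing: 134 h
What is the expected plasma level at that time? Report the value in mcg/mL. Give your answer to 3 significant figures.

C₀ = Dose / Vd = 1790 / 195 = 9.179 mg/L
C = C₀ · e^(−k·t) = 9.179 × e^(−0.01640 × 134)
  = 9.179 × 0.1111 = 1.020 mg/L
(1.020 mg/L = 1.020 mcg/mL)

1.02 mcg/mL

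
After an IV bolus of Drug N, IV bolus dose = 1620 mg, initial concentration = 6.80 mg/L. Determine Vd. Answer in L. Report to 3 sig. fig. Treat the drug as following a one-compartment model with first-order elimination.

238 L

Vd = Dose / C₀ = 1620 / 6.80 = 238.2 L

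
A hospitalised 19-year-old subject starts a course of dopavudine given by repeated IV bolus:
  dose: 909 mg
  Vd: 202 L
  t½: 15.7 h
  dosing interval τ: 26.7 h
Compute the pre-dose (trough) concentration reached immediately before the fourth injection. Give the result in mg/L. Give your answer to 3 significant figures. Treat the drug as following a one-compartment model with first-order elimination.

1.94 mg/L

C₀ per dose = Dose / Vd = 909 / 202 = 4.500 mg/L
k = ln2 / t½ = 0.693147 / 15.7 = 0.04415 h⁻¹
Fraction remaining after one interval: r = e^(−kτ) = e^(−0.04415 × 26.7) = 0.3076
Before dose 4, 3 doses have been given (aged 1τ, 2τ, 3τ).
C_trough = C₀ × (r + r² + … + r^3) = C₀ × r(1−r^3)/(1−r)
        = 4.500 × 0.3076 × (1 − 0.02910) / (1 − 0.3076) = 1.941 mg/L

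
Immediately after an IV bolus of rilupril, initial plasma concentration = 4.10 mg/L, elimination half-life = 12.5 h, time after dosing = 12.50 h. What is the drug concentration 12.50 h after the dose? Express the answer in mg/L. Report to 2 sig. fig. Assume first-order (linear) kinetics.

k = ln2 / t½ = 0.693147 / 12.5 = 0.05545 h⁻¹
t / t½ = 12.50 / 12.5 = 1 half-lives
C = C₀ × (1/2)^1 = 4.100 × 0.5000 = 2.050 mg/L

2.1 mg/L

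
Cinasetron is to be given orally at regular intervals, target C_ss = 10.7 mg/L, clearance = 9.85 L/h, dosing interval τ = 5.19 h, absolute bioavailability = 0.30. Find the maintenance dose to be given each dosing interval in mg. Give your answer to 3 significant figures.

At steady state, F × (Dose/τ) = Css × CL.
Dose = Css × CL × τ / F = 10.7 × 9.850 × 5.19 / 0.30 = 1823 mg

1820 mg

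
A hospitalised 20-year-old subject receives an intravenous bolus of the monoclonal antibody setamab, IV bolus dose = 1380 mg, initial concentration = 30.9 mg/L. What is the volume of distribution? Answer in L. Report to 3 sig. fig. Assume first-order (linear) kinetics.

44.7 L

Vd = Dose / C₀ = 1380 / 30.9 = 44.66 L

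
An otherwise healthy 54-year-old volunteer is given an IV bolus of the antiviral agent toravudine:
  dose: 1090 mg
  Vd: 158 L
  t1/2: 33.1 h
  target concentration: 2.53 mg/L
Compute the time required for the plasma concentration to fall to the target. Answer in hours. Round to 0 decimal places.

C₀ = Dose / Vd = 1090 / 158 = 6.899 mg/L
k = ln2 / t½ = 0.693147 / 33.1 = 0.02094 h⁻¹
t = ln(C₀ / C) / k = ln(6.899 / 2.53) / 0.02094
  = ln(2.727) / 0.02094 = 1.003 / 0.02094 = 47.90 h

48 h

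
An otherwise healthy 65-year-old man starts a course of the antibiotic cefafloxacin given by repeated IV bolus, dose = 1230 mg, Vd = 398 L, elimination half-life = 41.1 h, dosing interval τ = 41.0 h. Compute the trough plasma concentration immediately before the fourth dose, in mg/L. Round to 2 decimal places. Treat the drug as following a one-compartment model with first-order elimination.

2.71 mg/L

C₀ per dose = Dose / Vd = 1230 / 398 = 3.090 mg/L
k = ln2 / t½ = 0.693147 / 41.1 = 0.01686 h⁻¹
Fraction remaining after one interval: r = e^(−kτ) = e^(−0.01686 × 41.0) = 0.5009
Before dose 4, 3 doses have been given (aged 1τ, 2τ, 3τ).
C_trough = C₀ × (r + r² + … + r^3) = C₀ × r(1−r^3)/(1−r)
        = 3.090 × 0.5009 × (1 − 0.1257) / (1 − 0.5009) = 2.711 mg/L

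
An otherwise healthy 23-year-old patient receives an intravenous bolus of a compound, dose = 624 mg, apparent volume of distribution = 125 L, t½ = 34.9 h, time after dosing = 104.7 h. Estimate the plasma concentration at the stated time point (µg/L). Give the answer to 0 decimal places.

624 µg/L

C₀ = Dose / Vd = 624.0 / 125 = 4.992 mg/L
k = ln2 / t½ = 0.693147 / 34.9 = 0.01986 h⁻¹
t / t½ = 104.7 / 34.9 = 3 half-lives
C = C₀ × (1/2)^3 = 4.992 × 0.1250 = 0.6240 mg/L
Convert: 0.6240 mg/L × 1000 = 624.0 µg/L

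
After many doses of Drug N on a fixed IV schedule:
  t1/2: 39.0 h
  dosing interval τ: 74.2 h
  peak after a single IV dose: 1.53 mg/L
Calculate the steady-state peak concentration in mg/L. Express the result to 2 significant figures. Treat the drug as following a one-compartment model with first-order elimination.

2.1 mg/L

k = ln2 / t½ = 0.693147 / 39.0 = 0.01777 h⁻¹
e^(−kτ) = e^(−0.01777 × 74.2) = 0.2675
Accumulation ratio R = 1 / (1 − e^(−kτ)) = 1 / (1 − 0.2675) = 1.365
Steady-state peak = C₀ × R = 1.53 × 1.365 = 2.088 mg/L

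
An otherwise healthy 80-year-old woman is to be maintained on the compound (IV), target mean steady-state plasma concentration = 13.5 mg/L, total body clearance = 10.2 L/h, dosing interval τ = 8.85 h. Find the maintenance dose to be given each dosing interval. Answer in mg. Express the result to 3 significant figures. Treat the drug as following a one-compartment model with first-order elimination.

1220 mg

At steady state, Dose/τ = Css × CL.
Dose = Css × CL × τ = 13.5 × 10.20 × 8.85 = 1219 mg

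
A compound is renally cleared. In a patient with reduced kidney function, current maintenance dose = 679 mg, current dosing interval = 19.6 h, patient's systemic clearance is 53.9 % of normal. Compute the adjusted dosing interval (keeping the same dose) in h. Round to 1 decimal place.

To keep the same average steady-state level, dosing rate must scale with clearance.
CL ratio = 53.9 / 100 = 0.5390
New interval (same dose) = 19.6 / 0.5390 = 36.36 h

36.4 h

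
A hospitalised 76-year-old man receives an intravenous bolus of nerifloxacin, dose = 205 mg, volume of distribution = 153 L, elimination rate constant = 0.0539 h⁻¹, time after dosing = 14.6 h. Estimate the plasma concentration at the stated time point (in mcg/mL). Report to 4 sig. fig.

0.6100 mcg/mL

C₀ = Dose / Vd = 205.0 / 153 = 1.340 mg/L
C = C₀ · e^(−k·t) = 1.340 × e^(−0.05390 × 14.6)
  = 1.340 × 0.4552 = 0.6100 mg/L
(0.6100 mg/L = 0.6100 mcg/mL)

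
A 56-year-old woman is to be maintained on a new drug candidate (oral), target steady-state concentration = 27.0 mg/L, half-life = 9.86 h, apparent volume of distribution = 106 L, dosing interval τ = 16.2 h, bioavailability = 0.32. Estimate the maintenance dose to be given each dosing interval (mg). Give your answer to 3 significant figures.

10200 mg

k = ln2 / t½ = 0.693147 / 9.86 = 0.07030 h⁻¹
CL = k × Vd = 0.07030 × 106 = 7.452 L/h
At steady state, F × (Dose/τ) = Css × CL.
Dose = Css × CL × τ / F = 27.0 × 7.452 × 16.2 / 0.32 = 10190 mg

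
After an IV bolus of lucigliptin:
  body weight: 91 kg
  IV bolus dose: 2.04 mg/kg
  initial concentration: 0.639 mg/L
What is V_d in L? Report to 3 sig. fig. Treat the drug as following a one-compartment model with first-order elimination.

Dose = 2.04 × 91 = 185.6 mg
Vd = Dose / C₀ = 185.6 / 0.639 = 290.5 L

291 L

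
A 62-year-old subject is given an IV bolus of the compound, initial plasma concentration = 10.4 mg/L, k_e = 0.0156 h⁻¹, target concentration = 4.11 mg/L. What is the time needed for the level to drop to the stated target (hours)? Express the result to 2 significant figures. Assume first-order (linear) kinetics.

60 h

t = ln(C₀ / C) / k = ln(10.40 / 4.11) / 0.01560
  = ln(2.530) / 0.01560 = 0.9282 / 0.01560 = 59.50 h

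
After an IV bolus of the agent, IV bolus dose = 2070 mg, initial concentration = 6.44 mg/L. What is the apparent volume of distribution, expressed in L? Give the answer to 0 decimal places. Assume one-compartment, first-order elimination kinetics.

321 L

Vd = Dose / C₀ = 2070 / 6.44 = 321.4 L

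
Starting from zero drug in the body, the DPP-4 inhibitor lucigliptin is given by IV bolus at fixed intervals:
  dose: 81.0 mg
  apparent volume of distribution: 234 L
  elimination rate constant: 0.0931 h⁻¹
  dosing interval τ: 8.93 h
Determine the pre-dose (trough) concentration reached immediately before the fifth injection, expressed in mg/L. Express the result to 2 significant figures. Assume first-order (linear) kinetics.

C₀ per dose = Dose / Vd = 81.0 / 234 = 0.3462 mg/L
Fraction remaining after one interval: r = e^(−kτ) = e^(−0.09310 × 8.93) = 0.4354
Before dose 5, 4 doses have been given (aged 1τ, 2τ, 3τ, 4τ).
C_trough = C₀ × (r + r² + … + r^4) = C₀ × r(1−r^4)/(1−r)
        = 0.3462 × 0.4354 × (1 − 0.03594) / (1 − 0.4354) = 0.2574 mg/L

0.26 mg/L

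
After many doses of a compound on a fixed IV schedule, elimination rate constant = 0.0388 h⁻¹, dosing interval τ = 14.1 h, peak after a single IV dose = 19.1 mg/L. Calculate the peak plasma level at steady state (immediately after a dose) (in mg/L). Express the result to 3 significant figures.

45.3 mg/L

e^(−kτ) = e^(−0.03880 × 14.1) = 0.5786
Accumulation ratio R = 1 / (1 − e^(−kτ)) = 1 / (1 − 0.5786) = 2.373
Steady-state peak = C₀ × R = 19.1 × 2.373 = 45.32 mg/L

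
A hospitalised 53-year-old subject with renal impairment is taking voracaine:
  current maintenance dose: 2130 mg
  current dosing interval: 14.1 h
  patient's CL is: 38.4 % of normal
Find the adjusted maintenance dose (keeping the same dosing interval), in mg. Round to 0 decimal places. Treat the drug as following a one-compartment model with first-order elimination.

818 mg

To keep the same average steady-state level, dosing rate must scale with clearance.
CL ratio = 38.4 / 100 = 0.3840
New dose (same interval) = 2130 × 0.3840 = 817.9 mg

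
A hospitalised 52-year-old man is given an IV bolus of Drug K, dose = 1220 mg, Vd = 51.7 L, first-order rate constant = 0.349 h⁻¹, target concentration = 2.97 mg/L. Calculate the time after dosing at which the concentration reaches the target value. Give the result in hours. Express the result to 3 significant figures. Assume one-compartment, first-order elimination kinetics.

5.94 h

C₀ = Dose / Vd = 1220 / 51.7 = 23.60 mg/L
t = ln(C₀ / C) / k = ln(23.60 / 2.97) / 0.3490
  = ln(7.946) / 0.3490 = 2.073 / 0.3490 = 5.940 h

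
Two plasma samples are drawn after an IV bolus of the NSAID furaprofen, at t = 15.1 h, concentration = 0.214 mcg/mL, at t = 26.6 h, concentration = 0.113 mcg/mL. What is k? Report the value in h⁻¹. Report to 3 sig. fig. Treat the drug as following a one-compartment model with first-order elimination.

0.0555 h⁻¹

k = ln(C₁/C₂) / (t₂ − t₁) = ln(0.214/0.113) / (26.6 − 15.1)
  = 0.6386 / 11.50 = 0.05553 h⁻¹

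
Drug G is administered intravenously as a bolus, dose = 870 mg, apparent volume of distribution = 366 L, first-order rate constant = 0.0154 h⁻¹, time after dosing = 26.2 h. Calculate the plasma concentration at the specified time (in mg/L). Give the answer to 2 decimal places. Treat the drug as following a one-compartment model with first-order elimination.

1.59 mg/L

C₀ = Dose / Vd = 870.0 / 366 = 2.377 mg/L
C = C₀ · e^(−k·t) = 2.377 × e^(−0.01540 × 26.2)
  = 2.377 × 0.6680 = 1.588 mg/L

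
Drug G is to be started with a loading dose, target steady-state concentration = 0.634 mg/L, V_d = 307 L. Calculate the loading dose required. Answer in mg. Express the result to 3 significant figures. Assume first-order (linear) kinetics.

LD = Css × Vd = 0.634 × 307 = 194.6 mg

195 mg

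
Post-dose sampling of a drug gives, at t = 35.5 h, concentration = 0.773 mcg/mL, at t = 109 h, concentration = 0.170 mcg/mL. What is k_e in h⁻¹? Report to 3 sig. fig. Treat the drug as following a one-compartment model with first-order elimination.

0.0206 h⁻¹

k = ln(C₁/C₂) / (t₂ − t₁) = ln(0.773/0.170) / (109 − 35.5)
  = 1.514 / 73.50 = 0.02060 h⁻¹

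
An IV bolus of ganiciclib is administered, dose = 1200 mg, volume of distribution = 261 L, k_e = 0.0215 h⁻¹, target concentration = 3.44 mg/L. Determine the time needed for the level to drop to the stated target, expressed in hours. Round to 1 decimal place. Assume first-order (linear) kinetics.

C₀ = Dose / Vd = 1200 / 261 = 4.598 mg/L
t = ln(C₀ / C) / k = ln(4.598 / 3.44) / 0.02150
  = ln(1.337) / 0.02150 = 0.2904 / 0.02150 = 13.51 h

13.5 h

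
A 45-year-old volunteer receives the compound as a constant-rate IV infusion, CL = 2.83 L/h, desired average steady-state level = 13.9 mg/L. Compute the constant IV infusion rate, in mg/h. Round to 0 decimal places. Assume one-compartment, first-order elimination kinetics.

39 mg/h

At steady state, infusion rate R₀ = Css × CL = 13.9 × 2.830 = 39.34 mg/h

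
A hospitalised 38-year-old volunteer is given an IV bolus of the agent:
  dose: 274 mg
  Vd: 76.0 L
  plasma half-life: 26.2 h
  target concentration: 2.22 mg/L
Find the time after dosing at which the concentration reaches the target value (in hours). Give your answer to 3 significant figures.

C₀ = Dose / Vd = 274.0 / 76.0 = 3.605 mg/L
k = ln2 / t½ = 0.693147 / 26.2 = 0.02646 h⁻¹
t = ln(C₀ / C) / k = ln(3.605 / 2.22) / 0.02646
  = ln(1.624) / 0.02646 = 0.4849 / 0.02646 = 18.33 h

18.3 h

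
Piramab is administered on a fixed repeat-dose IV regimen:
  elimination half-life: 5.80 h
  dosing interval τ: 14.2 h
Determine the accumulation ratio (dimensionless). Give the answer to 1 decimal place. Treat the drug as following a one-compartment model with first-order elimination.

k = ln2 / t½ = 0.693147 / 5.80 = 0.1195 h⁻¹
e^(−kτ) = e^(−0.1195 × 14.2) = 0.1833
Accumulation ratio R = 1 / (1 − e^(−kτ)) = 1 / (1 − 0.1833) = 1.224

1.2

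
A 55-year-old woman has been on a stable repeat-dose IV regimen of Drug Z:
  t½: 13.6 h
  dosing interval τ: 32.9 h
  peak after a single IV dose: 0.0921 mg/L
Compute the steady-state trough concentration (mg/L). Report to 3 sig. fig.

k = ln2 / t½ = 0.693147 / 13.6 = 0.05097 h⁻¹
e^(−kτ) = e^(−0.05097 × 32.9) = 0.1870
Accumulation ratio R = 1 / (1 − e^(−kτ)) = 1 / (1 − 0.1870) = 1.230
Steady-state trough = C₀ × R × e^(−kτ) = 0.0921 × 1.230 × 0.1870 = 0.02118 mg/L

0.0212 mg/L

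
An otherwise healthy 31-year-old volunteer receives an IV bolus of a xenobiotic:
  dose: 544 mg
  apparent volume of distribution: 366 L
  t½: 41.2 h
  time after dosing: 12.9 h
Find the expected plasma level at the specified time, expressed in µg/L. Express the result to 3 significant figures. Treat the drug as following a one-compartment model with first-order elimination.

C₀ = Dose / Vd = 544.0 / 366 = 1.486 mg/L
k = ln2 / t½ = 0.693147 / 41.2 = 0.01682 h⁻¹
C = C₀ · e^(−k·t) = 1.486 × e^(−0.01682 × 12.9)
  = 1.486 × 0.8049 = 1.196 mg/L
Convert: 1.196 mg/L × 1000 = 1196 µg/L

1200 µg/L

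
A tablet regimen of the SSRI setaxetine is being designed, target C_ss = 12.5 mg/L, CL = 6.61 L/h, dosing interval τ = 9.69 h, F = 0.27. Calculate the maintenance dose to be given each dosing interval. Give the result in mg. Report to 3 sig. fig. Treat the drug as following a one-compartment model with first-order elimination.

At steady state, F × (Dose/τ) = Css × CL.
Dose = Css × CL × τ / F = 12.5 × 6.610 × 9.69 / 0.27 = 2965 mg

2970 mg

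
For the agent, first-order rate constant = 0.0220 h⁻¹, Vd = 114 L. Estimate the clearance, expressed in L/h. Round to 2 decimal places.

2.51 L/h

CL = k × Vd = 0.0220 × 114 = 2.508 L/h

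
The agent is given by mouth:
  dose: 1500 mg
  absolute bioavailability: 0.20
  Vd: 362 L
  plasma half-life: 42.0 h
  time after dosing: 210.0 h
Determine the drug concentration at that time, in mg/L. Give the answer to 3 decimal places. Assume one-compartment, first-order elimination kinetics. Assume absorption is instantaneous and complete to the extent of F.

Amount reaching circulation = F × Dose = 0.20 × 1500 = 300.0 mg
C₀ = F·Dose / Vd = 300.0 / 362 = 0.8287 mg/L
k = ln2 / t½ = 0.693147 / 42.0 = 0.01650 h⁻¹
t / t½ = 210.0 / 42.0 = 5 half-lives
C = C₀ × (1/2)^5 = 0.8287 × 0.03125 = 0.02590 mg/L

0.026 mg/L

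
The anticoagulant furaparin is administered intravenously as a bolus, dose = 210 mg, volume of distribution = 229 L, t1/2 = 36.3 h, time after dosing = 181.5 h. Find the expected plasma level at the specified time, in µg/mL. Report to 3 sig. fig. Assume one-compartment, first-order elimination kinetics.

0.0287 µg/mL

C₀ = Dose / Vd = 210.0 / 229 = 0.9170 mg/L
k = ln2 / t½ = 0.693147 / 36.3 = 0.01909 h⁻¹
t / t½ = 181.5 / 36.3 = 5 half-lives
C = C₀ × (1/2)^5 = 0.9170 × 0.03125 = 0.02866 mg/L
(0.02866 mg/L = 0.02866 µg/mL)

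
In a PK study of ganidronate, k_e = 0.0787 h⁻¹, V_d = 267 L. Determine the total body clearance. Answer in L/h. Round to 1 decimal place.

CL = k × Vd = 0.0787 × 267 = 21.01 L/h

21.0 L/h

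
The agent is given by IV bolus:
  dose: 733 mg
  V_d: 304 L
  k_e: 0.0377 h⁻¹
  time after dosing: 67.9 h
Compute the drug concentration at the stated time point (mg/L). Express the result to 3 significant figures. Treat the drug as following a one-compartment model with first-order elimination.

0.186 mg/L

C₀ = Dose / Vd = 733.0 / 304 = 2.411 mg/L
C = C₀ · e^(−k·t) = 2.411 × e^(−0.03770 × 67.9)
  = 2.411 × 0.07732 = 0.1864 mg/L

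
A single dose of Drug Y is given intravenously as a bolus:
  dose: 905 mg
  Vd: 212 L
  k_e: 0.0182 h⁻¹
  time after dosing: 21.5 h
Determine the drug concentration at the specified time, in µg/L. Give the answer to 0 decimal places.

2887 µg/L

C₀ = Dose / Vd = 905.0 / 212 = 4.269 mg/L
C = C₀ · e^(−k·t) = 4.269 × e^(−0.01820 × 21.5)
  = 4.269 × 0.6762 = 2.887 mg/L
Convert: 2.887 mg/L × 1000 = 2887 µg/L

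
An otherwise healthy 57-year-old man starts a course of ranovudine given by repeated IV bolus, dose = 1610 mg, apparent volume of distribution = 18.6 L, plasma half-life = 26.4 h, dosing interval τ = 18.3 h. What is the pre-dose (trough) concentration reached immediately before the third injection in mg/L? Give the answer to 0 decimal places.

C₀ per dose = Dose / Vd = 1610 / 18.6 = 86.56 mg/L
k = ln2 / t½ = 0.693147 / 26.4 = 0.02626 h⁻¹
Fraction remaining after one interval: r = e^(−kτ) = e^(−0.02626 × 18.3) = 0.6184
Before dose 3, 2 doses have been given (aged 1τ, 2τ).
C_trough = C₀ × (r + r²) = 86.56 × (0.6184 + 0.3824) = 86.63 mg/L

87 mg/L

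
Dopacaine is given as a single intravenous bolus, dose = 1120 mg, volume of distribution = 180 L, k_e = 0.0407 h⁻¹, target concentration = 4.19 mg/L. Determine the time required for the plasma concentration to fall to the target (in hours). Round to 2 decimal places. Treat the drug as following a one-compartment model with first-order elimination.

C₀ = Dose / Vd = 1120 / 180 = 6.222 mg/L
t = ln(C₀ / C) / k = ln(6.222 / 4.19) / 0.04070
  = ln(1.485) / 0.04070 = 0.3954 / 0.04070 = 9.715 h

9.72 h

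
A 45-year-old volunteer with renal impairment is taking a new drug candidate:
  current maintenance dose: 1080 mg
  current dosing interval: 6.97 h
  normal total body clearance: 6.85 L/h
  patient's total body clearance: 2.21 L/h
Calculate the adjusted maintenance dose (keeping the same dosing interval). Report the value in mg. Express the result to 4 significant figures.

To keep the same average steady-state level, dosing rate must scale with clearance.
CL ratio = 2.21 / 6.85 = 0.3226
New dose (same interval) = 1080 × 0.3226 = 348.4 mg

348.4 mg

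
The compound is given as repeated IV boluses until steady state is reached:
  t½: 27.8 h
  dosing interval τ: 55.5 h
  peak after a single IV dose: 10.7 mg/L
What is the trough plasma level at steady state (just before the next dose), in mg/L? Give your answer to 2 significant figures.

3.6 mg/L

k = ln2 / t½ = 0.693147 / 27.8 = 0.02493 h⁻¹
e^(−kτ) = e^(−0.02493 × 55.5) = 0.2507
Accumulation ratio R = 1 / (1 − e^(−kτ)) = 1 / (1 − 0.2507) = 1.335
Steady-state trough = C₀ × R × e^(−kτ) = 10.7 × 1.335 × 0.2507 = 3.581 mg/L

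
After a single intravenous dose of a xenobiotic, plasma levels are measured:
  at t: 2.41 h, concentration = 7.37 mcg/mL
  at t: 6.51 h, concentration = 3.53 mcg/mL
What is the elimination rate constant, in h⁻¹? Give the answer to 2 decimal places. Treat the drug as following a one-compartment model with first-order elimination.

0.18 h⁻¹

k = ln(C₁/C₂) / (t₂ − t₁) = ln(7.37/3.53) / (6.51 − 2.41)
  = 0.7361 / 4.100 = 0.1795 h⁻¹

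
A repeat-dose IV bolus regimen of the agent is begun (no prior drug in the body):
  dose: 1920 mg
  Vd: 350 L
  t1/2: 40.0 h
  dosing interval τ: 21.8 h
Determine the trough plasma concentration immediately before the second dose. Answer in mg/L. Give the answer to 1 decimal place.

C₀ per dose = Dose / Vd = 1920 / 350 = 5.486 mg/L
k = ln2 / t½ = 0.693147 / 40.0 = 0.01733 h⁻¹
Fraction remaining after one interval: r = e^(−kτ) = e^(−0.01733 × 21.8) = 0.6854
Before dose 2, 1 dose has been given (aged 1τ).
C_trough = C₀ × r = 5.486 × 0.6854 = 3.760 mg/L

3.8 mg/L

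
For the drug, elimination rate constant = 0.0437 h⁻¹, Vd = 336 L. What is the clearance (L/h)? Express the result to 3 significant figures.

14.7 L/h

CL = k × Vd = 0.0437 × 336 = 14.68 L/h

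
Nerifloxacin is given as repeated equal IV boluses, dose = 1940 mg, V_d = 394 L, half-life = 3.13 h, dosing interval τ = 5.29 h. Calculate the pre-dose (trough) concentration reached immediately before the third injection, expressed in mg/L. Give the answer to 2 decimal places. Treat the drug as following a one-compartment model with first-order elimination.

C₀ per dose = Dose / Vd = 1940 / 394 = 4.924 mg/L
k = ln2 / t½ = 0.693147 / 3.13 = 0.2215 h⁻¹
Fraction remaining after one interval: r = e^(−kτ) = e^(−0.2215 × 5.29) = 0.3098
Before dose 3, 2 doses have been given (aged 1τ, 2τ).
C_trough = C₀ × (r + r²) = 4.924 × (0.3098 + 0.09598) = 1.998 mg/L

2.00 mg/L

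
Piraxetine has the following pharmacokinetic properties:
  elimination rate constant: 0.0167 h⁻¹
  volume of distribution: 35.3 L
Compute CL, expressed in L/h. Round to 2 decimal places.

0.59 L/h

CL = k × Vd = 0.0167 × 35.3 = 0.5895 L/h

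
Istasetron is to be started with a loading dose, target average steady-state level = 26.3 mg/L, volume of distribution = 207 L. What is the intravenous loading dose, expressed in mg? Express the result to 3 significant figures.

LD = Css × Vd = 26.3 × 207 = 5444 mg

5440 mg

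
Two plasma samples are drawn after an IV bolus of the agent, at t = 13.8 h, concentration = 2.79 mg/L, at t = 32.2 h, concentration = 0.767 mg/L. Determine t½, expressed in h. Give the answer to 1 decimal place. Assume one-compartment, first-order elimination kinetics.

k = ln(C₁/C₂) / (t₂ − t₁) = ln(2.79/0.767) / (32.2 − 13.8)
  = 1.291 / 18.40 = 0.07016 h⁻¹
t½ = ln2 / k = 0.693147 / 0.07016 = 9.880 h

9.9 h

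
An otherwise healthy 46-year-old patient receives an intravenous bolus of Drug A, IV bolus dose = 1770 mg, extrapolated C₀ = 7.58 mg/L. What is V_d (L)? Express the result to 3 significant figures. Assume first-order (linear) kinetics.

234 L

Vd = Dose / C₀ = 1770 / 7.58 = 233.5 L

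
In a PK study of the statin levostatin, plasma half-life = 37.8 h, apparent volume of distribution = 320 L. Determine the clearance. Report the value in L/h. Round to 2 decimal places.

k = ln2 / t½ = 0.693147 / 37.8 = 0.01834 h⁻¹
CL = k × Vd = 0.01834 × 320 = 5.869 L/h

5.87 L/h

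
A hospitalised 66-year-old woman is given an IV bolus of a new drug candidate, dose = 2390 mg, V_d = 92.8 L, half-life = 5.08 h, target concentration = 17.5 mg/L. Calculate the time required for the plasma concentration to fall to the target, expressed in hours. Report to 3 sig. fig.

C₀ = Dose / Vd = 2390 / 92.8 = 25.75 mg/L
k = ln2 / t½ = 0.693147 / 5.08 = 0.1364 h⁻¹
t = ln(C₀ / C) / k = ln(25.75 / 17.5) / 0.1364
  = ln(1.471) / 0.1364 = 0.3859 / 0.1364 = 2.829 h

2.83 h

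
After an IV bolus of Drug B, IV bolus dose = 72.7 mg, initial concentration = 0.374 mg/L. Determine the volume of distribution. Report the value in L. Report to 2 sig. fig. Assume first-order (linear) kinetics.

Vd = Dose / C₀ = 72.70 / 0.374 = 194.4 L

190 L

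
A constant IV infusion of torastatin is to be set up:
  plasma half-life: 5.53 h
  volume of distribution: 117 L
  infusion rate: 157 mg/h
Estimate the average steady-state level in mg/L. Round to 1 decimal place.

10.7 mg/L

k = ln2 / t½ = 0.693147 / 5.53 = 0.1253 h⁻¹
CL = k × Vd = 0.1253 × 117 = 14.66 L/h
At steady state Css = R₀ / CL = 157 / 14.66 = 10.71 mg/L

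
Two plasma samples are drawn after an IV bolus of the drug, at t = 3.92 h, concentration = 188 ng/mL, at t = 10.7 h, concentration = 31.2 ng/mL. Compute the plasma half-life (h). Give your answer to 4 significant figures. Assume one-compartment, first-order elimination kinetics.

k = ln(C₁/C₂) / (t₂ − t₁) = ln(188/31.2) / (10.7 − 3.92)
  = 1.796 / 6.780 = 0.2649 h⁻¹
t½ = ln2 / k = 0.693147 / 0.2649 = 2.617 h

2.617 h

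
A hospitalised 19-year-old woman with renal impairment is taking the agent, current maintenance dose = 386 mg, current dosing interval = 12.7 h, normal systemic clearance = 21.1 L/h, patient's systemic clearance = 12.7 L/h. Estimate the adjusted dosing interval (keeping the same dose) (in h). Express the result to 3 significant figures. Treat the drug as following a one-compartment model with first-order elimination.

21.1 h

To keep the same average steady-state level, dosing rate must scale with clearance.
CL ratio = 12.7 / 21.1 = 0.6019
New interval (same dose) = 12.7 / 0.6019 = 21.10 h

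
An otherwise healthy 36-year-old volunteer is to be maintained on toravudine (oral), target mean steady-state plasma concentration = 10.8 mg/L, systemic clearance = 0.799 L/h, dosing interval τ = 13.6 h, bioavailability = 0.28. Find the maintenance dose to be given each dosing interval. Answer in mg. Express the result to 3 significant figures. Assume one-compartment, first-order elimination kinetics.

419 mg

At steady state, F × (Dose/τ) = Css × CL.
Dose = Css × CL × τ / F = 10.8 × 0.7990 × 13.6 / 0.28 = 419.1 mg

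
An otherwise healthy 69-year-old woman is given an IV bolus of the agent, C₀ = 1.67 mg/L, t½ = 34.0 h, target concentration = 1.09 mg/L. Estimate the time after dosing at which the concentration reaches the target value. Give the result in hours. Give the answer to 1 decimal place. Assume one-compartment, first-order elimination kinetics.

k = ln2 / t½ = 0.693147 / 34.0 = 0.02039 h⁻¹
t = ln(C₀ / C) / k = ln(1.670 / 1.09) / 0.02039
  = ln(1.532) / 0.02039 = 0.4266 / 0.02039 = 20.92 h

20.9 h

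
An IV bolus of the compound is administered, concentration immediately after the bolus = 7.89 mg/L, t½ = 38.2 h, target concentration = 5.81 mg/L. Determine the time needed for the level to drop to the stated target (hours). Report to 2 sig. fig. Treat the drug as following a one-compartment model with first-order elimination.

17 h

k = ln2 / t½ = 0.693147 / 38.2 = 0.01815 h⁻¹
t = ln(C₀ / C) / k = ln(7.890 / 5.81) / 0.01815
  = ln(1.358) / 0.01815 = 0.3060 / 0.01815 = 16.86 h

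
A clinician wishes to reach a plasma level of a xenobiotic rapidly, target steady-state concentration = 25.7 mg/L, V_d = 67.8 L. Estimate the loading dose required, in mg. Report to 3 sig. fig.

1740 mg

LD = Css × Vd = 25.7 × 67.8 = 1742 mg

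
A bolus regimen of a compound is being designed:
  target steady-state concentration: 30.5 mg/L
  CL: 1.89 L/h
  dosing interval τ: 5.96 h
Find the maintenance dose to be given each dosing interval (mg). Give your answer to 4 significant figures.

343.6 mg

At steady state, Dose/τ = Css × CL.
Dose = Css × CL × τ = 30.5 × 1.890 × 5.96 = 343.6 mg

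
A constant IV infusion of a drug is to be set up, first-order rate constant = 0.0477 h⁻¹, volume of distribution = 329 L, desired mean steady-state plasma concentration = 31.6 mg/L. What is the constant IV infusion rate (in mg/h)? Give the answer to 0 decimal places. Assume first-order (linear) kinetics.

496 mg/h

CL = k × Vd = 0.04770 × 329 = 15.69 L/h
At steady state, infusion rate R₀ = Css × CL = 31.6 × 15.69 = 495.8 mg/h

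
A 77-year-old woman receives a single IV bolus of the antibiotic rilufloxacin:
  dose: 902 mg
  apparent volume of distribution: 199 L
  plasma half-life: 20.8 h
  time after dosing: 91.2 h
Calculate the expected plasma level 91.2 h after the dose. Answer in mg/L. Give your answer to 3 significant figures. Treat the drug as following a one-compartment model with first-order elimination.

0.217 mg/L

C₀ = Dose / Vd = 902.0 / 199 = 4.533 mg/L
k = ln2 / t½ = 0.693147 / 20.8 = 0.03332 h⁻¹
C = C₀ · e^(−k·t) = 4.533 × e^(−0.03332 × 91.2)
  = 4.533 × 0.04789 = 0.2171 mg/L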